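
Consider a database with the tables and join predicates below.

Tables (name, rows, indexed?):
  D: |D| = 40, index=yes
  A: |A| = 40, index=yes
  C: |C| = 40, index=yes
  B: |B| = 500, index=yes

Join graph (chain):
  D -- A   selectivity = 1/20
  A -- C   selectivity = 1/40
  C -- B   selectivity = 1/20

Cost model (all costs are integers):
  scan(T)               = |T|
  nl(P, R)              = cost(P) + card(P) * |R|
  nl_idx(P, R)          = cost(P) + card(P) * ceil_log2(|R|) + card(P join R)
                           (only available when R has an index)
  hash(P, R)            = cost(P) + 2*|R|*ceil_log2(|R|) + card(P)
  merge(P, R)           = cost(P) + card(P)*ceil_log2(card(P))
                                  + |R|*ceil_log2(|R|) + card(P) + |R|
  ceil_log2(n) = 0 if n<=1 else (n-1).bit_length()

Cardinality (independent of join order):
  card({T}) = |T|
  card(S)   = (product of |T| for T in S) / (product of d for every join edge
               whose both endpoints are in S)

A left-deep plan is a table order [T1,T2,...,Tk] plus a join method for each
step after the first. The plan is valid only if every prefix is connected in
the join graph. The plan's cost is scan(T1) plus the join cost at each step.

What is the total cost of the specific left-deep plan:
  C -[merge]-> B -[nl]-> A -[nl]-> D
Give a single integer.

step 1: scan C: cost=40, card=40
step 2: join B via merge
    card(P join B) = 40*500/(20) = 1000
    cost = 40 + 40*6 + 500*9 + 40 + 500 = 5320
step 3: join A via nl
    card(P join A) = 1000*40/(40) = 1000
    cost = 5320 + 1000*40 = 45320
step 4: join D via nl
    card(P join D) = 1000*40/(20) = 2000
    cost = 45320 + 1000*40 = 85320

85320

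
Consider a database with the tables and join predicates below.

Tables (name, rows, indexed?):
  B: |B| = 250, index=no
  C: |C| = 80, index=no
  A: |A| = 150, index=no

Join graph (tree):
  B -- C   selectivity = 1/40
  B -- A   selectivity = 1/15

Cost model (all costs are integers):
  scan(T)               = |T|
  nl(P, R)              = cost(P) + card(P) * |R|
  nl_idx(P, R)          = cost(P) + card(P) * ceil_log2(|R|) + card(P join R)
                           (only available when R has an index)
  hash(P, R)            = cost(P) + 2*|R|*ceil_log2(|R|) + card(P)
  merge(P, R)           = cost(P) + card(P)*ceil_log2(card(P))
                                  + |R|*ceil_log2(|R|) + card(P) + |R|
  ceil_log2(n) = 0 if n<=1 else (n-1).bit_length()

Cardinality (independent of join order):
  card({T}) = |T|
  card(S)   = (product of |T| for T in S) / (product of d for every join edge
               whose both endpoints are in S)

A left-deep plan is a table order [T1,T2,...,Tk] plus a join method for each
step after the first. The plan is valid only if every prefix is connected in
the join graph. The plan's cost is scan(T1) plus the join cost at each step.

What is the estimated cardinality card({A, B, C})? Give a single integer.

5000

Tables in S: A(150), B(250), C(80)
Edges inside S: B-C(d=40), B-A(d=15)
numerator = 150 * 250 * 80 = 3000000
denominator = 40 * 15 = 600
card(S) = 3000000 / 600 = 5000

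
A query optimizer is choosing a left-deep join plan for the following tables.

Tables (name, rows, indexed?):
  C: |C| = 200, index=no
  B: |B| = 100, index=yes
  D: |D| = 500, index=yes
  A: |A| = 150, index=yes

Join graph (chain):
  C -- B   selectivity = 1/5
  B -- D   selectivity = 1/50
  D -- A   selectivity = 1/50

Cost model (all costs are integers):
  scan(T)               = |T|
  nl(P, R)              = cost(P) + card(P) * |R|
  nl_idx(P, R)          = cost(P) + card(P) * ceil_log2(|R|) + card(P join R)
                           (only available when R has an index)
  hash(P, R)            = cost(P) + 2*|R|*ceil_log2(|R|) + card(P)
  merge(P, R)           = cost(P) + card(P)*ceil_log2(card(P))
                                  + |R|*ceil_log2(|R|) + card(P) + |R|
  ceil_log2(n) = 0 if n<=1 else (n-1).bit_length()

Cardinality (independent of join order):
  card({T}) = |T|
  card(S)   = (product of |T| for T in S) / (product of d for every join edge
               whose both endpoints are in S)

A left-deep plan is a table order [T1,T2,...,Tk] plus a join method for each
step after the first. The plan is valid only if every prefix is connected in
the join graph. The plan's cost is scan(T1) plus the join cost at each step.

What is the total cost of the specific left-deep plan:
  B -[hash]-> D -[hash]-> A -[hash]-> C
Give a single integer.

step 1: scan B: cost=100, card=100
step 2: join D via hash
    card(P join D) = 100*500/(50) = 1000
    cost = 100 + 2*500*9 + 100 = 9200
step 3: join A via hash
    card(P join A) = 1000*150/(50) = 3000
    cost = 9200 + 2*150*8 + 1000 = 12600
step 4: join C via hash
    card(P join C) = 3000*200/(5) = 120000
    cost = 12600 + 2*200*8 + 3000 = 18800

18800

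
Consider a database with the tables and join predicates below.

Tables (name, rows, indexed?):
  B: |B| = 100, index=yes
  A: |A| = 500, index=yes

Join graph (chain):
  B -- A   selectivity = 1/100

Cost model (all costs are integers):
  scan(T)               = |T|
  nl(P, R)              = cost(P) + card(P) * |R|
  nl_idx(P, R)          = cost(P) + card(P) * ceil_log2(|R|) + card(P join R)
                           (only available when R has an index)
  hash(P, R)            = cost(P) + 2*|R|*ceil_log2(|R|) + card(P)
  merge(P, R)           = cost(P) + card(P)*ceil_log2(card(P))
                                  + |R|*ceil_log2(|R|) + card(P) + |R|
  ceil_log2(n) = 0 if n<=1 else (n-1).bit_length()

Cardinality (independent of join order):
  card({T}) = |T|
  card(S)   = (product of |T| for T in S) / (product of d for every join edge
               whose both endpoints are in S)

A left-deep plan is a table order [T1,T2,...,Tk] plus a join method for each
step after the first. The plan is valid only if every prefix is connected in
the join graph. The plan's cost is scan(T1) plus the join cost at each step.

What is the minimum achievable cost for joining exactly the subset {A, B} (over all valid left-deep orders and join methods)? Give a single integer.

1500

Selinger DP over subsets of {A,B}:
  {B}: scan cost=100, card=100
  {A}: scan cost=500, card=500
  {AB}: card=500; try (A,nl_idx)→1500, (B,hash)→2400, (B,nl_idx)→4500, (A,merge)→5900, (B,merge)→6300, (A,hash)→9200 …(+2); best=1500 via (A,nl_idx)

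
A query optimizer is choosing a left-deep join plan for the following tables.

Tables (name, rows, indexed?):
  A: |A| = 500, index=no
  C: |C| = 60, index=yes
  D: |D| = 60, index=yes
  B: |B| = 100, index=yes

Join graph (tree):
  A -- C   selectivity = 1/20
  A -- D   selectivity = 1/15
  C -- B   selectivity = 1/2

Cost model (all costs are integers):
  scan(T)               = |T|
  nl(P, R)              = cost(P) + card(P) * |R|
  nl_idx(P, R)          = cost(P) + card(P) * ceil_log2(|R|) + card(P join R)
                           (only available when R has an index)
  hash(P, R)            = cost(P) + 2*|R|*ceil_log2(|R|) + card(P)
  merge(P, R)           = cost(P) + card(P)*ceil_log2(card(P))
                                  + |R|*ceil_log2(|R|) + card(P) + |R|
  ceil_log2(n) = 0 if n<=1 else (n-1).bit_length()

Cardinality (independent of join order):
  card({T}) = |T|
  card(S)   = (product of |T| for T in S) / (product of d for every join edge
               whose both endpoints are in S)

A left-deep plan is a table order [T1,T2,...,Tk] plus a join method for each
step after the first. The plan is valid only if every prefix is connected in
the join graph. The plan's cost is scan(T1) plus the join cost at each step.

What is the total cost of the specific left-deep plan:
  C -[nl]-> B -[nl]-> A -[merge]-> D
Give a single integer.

2856480

step 1: scan C: cost=60, card=60
step 2: join B via nl
    card(P join B) = 60*100/(2) = 3000
    cost = 60 + 60*100 = 6060
step 3: join A via nl
    card(P join A) = 3000*500/(20) = 75000
    cost = 6060 + 3000*500 = 1506060
step 4: join D via merge
    card(P join D) = 75000*60/(15) = 300000
    cost = 1506060 + 75000*17 + 60*6 + 75000 + 60 = 2856480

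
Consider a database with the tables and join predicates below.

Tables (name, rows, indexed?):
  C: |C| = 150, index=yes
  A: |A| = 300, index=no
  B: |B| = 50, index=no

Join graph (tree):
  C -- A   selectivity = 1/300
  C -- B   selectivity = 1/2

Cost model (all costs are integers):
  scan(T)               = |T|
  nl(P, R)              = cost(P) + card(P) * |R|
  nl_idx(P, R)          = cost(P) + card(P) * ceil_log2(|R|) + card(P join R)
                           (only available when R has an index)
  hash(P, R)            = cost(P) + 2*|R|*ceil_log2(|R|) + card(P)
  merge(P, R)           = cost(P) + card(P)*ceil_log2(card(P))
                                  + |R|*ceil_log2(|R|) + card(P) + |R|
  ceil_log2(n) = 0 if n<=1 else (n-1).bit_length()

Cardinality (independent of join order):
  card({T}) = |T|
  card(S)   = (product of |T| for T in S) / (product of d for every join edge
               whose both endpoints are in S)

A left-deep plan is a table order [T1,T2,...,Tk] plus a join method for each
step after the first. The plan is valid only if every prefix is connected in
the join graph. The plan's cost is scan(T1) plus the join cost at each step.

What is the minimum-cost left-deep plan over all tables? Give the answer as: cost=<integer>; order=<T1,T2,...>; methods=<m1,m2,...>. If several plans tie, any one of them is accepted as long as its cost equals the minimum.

Selinger DP (subsets sized 1..n):
  {C}: scan cost=150, card=150
  {A}: scan cost=300, card=300
  {B}: scan cost=50, card=50
  {AC}: card=150; try (C,nl_idx)→2850, (C,hash)→3000, (A,merge)→4500, (C,merge)→4650, (A,hash)→5700, (A,nl)→45150 …(+1); best=2850 via (C,nl_idx)
  {BC}: card=3750; try (B,hash)→900, (C,merge)→1750, (B,merge)→1850, (C,hash)→2500, (C,nl_idx)→4200, (C,nl)→7550 …(+1); best=900 via (B,hash)
  {ABC}: card=3750; try (B,hash)→3600, (B,merge)→4550, (A,hash)→10050, (B,nl)→10350, (A,merge)→52650, (A,nl)→1125900; best=3600 via (B,hash)

cost=3600; order=A,C,B; methods=nl_idx,hash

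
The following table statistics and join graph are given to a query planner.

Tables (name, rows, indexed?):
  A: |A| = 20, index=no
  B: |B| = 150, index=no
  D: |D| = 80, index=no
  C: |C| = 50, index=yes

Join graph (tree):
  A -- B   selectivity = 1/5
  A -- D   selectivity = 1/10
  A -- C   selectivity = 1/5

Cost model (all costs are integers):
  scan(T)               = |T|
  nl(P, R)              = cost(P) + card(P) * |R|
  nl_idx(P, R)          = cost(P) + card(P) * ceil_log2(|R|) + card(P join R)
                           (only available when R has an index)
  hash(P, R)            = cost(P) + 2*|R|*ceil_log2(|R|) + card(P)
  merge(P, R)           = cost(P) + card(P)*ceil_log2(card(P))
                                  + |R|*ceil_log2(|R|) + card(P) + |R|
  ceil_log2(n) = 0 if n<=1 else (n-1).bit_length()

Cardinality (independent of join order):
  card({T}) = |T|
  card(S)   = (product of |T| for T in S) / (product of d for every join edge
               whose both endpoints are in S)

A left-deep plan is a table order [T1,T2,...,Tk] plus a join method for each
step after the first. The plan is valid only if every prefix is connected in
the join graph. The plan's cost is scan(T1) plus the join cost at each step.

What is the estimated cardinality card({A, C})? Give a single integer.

200

Tables in S: A(20), C(50)
Edges inside S: A-C(d=5)
numerator = 20 * 50 = 1000
denominator = 5 = 5
card(S) = 1000 / 5 = 200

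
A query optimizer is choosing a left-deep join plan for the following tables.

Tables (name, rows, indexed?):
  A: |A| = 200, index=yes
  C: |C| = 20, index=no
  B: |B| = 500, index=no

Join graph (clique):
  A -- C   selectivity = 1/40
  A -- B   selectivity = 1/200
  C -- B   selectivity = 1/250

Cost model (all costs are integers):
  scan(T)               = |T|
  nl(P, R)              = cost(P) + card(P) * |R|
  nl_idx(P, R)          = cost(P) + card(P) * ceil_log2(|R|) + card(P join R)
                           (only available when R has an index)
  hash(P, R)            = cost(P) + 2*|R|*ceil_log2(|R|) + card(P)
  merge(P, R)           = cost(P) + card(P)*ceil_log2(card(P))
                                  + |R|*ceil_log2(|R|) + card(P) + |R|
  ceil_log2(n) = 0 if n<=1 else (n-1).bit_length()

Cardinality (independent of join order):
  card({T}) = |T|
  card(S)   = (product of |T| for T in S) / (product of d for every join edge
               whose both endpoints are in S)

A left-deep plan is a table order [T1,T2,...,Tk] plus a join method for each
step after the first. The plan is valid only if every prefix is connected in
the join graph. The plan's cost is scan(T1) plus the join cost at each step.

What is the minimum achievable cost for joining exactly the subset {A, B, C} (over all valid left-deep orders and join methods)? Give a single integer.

1521

Selinger DP over subsets of {A,B,C}:
  {A}: scan cost=200, card=200
  {C}: scan cost=20, card=20
  {B}: scan cost=500, card=500
  {AC}: card=100; try (A,nl_idx)→280, (C,hash)→600, (A,merge)→1940, (C,merge)→2120, (A,hash)→3240, (A,nl)→4020 …(+1); best=280 via (A,nl_idx)
  {AB}: card=500; try (A,hash)→4200, (A,nl_idx)→5000, (B,merge)→7000, (A,merge)→7300, (B,hash)→9400, (B,nl)→100200 …(+1); best=4200 via (A,hash)
  {BC}: card=40; try (C,hash)→1200, (B,merge)→5140, (C,merge)→5620, (B,hash)→9040, (B,nl)→10020, (C,nl)→10500; best=1200 via (C,hash)
  {ABC}: card=1; try (A,nl_idx)→1521, (A,merge)→3280, (A,hash)→4440, (C,hash)→4900, (B,merge)→6080, (A,nl)→9200 …(+4); best=1521 via (A,nl_idx)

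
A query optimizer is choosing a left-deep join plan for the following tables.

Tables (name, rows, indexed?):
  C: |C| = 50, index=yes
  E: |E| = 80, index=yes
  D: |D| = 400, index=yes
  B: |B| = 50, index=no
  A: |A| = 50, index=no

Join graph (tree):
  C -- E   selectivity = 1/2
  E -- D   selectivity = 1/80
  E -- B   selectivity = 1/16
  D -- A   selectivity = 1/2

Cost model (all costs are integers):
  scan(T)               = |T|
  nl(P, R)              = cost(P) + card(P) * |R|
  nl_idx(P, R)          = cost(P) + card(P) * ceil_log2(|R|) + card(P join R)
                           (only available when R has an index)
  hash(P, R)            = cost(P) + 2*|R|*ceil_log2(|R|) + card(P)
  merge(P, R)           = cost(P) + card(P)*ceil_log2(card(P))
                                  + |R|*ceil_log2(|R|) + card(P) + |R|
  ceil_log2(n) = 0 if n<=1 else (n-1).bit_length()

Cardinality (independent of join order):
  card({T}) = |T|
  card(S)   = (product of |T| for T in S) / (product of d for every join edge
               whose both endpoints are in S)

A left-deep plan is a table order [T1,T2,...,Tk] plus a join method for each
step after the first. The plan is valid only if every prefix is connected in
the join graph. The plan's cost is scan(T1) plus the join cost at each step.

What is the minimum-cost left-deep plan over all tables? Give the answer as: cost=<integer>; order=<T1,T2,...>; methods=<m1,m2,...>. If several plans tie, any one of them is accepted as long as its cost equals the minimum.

cost=35900; order=E,D,B,A,C; methods=nl_idx,hash,hash,hash

Selinger DP (subsets sized 1..n):
  {C}: scan cost=50, card=50
  {E}: scan cost=80, card=80
  {D}: scan cost=400, card=400
  {B}: scan cost=50, card=50
  {A}: scan cost=50, card=50
  {CE}: card=2000; try (C,hash)→760, (E,merge)→1040, (C,merge)→1070, (E,hash)→1220, (E,nl_idx)→2400, (C,nl_idx)→2560 …(+2); best=760 via (C,hash)
  {DE}: card=400; try (D,nl_idx)→1200, (E,hash)→1920, (E,nl_idx)→3600, (D,merge)→4720, (E,merge)→5040, (D,hash)→7360 …(+2); best=1200 via (D,nl_idx)
  {BE}: card=250; try (E,nl_idx)→650, (B,hash)→760, (E,merge)→1040, (B,merge)→1070, (E,hash)→1220, (E,nl)→4050 …(+1); best=650 via (E,nl_idx)
  {AD}: card=10000; try (A,hash)→1400, (D,merge)→4400, (A,merge)→4750, (D,hash)→7300, (D,nl_idx)→10500, (D,nl)→20050 …(+1); best=1400 via (A,hash)
  {CDE}: card=10000; try (C,hash)→2200, (C,merge)→5550, (D,hash)→9960, (C,nl_idx)→13600, (C,nl)→21200, (D,merge)→28760 …(+2); best=2200 via (C,hash)
  {BCE}: card=6250; try (C,hash)→1500, (C,merge)→3250, (B,hash)→3360, (C,nl_idx)→8400, (C,nl)→13150, (B,merge)→25110 …(+1); best=1500 via (C,hash)
  {BDE}: card=1250; try (B,hash)→2200, (D,nl_idx)→4150, (B,merge)→5550, (D,merge)→6900, (D,hash)→8100, (B,nl)→21200 …(+1); best=2200 via (B,hash)
  {ADE}: card=10000; try (A,hash)→2200, (A,merge)→5550, (E,hash)→12520, (A,nl)→21200, (E,nl_idx)→81400, (E,merge)→152040 …(+1); best=2200 via (A,hash)
  {BCDE}: card=31250; try (C,hash)→4050, (B,hash)→12800, (D,hash)→14950, (C,merge)→17550, (C,nl_idx)→40950, (C,nl)→64700 …(+5); best=4050 via (C,hash)
  {ACDE}: card=250000; try (C,hash)→12800, (A,hash)→12800, (C,merge)→152550, (A,merge)→152550, (C,nl_idx)→312200, (C,nl)→502200 …(+1); best=12800 via (C,hash)
  {ABDE}: card=31250; try (A,hash)→4050, (B,hash)→12800, (A,merge)→17550, (A,nl)→64700, (B,merge)→152550, (B,nl)→502200; best=4050 via (A,hash)
  {ABCDE}: card=781250; try (C,hash)→35900, (A,hash)→35900, (B,hash)→263400, (C,merge)→504400, (A,merge)→504400, (C,nl_idx)→972800 …(+4); best=35900 via (C,hash)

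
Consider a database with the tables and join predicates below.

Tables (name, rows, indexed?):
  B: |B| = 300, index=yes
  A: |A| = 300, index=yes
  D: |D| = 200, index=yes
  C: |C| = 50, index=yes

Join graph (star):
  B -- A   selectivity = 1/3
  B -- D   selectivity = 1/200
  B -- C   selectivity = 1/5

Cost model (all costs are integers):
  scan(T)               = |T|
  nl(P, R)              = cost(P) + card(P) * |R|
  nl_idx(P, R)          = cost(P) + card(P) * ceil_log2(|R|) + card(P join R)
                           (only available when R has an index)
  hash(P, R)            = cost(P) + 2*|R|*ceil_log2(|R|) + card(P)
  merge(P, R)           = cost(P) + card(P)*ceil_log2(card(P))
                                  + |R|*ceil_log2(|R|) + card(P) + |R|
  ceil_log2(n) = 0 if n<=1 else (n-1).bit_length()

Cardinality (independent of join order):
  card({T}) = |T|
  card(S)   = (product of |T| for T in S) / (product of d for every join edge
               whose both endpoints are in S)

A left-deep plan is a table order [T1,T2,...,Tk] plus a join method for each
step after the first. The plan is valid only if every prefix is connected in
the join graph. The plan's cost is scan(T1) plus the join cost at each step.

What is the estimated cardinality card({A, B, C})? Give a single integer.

Tables in S: A(300), B(300), C(50)
Edges inside S: B-A(d=3), B-C(d=5)
numerator = 300 * 300 * 50 = 4500000
denominator = 3 * 5 = 15
card(S) = 4500000 / 15 = 300000

300000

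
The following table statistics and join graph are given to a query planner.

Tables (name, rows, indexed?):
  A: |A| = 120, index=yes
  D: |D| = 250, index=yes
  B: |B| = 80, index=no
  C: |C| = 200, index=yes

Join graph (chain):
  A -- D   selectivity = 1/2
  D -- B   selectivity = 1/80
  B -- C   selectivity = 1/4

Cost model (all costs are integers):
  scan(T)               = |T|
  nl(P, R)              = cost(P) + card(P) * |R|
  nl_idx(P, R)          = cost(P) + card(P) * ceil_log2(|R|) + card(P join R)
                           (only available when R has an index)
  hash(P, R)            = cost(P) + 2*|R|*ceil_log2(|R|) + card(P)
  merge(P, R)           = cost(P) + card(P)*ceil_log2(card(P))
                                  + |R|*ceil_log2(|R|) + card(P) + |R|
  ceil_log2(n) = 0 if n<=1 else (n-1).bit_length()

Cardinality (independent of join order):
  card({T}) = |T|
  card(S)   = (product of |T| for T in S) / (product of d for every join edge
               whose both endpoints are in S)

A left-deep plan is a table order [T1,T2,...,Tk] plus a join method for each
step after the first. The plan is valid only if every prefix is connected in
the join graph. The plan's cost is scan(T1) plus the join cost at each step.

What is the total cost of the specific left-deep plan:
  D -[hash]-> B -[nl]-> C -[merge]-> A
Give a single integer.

step 1: scan D: cost=250, card=250
step 2: join B via hash
    card(P join B) = 250*80/(80) = 250
    cost = 250 + 2*80*7 + 250 = 1620
step 3: join C via nl
    card(P join C) = 250*200/(4) = 12500
    cost = 1620 + 250*200 = 51620
step 4: join A via merge
    card(P join A) = 12500*120/(2) = 750000
    cost = 51620 + 12500*14 + 120*7 + 12500 + 120 = 240080

240080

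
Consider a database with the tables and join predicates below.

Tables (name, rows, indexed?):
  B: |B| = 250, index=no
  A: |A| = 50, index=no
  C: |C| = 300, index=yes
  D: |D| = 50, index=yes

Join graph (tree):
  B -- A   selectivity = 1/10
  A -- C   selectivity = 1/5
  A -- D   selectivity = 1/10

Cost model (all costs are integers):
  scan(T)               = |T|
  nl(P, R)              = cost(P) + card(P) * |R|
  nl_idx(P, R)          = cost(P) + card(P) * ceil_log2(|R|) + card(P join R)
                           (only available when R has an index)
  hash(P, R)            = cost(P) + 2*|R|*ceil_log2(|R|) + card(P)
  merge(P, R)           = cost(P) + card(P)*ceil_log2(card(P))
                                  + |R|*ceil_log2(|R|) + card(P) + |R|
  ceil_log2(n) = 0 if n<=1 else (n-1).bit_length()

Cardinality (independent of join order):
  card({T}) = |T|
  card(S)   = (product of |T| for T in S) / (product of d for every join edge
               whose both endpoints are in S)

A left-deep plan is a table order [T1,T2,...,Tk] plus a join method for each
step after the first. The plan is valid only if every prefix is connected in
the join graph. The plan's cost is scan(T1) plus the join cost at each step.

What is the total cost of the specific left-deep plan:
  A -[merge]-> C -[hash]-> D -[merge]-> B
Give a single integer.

step 1: scan A: cost=50, card=50
step 2: join C via merge
    card(P join C) = 50*300/(5) = 3000
    cost = 50 + 50*6 + 300*9 + 50 + 300 = 3400
step 3: join D via hash
    card(P join D) = 3000*50/(10) = 15000
    cost = 3400 + 2*50*6 + 3000 = 7000
step 4: join B via merge
    card(P join B) = 15000*250/(10) = 375000
    cost = 7000 + 15000*14 + 250*8 + 15000 + 250 = 234250

234250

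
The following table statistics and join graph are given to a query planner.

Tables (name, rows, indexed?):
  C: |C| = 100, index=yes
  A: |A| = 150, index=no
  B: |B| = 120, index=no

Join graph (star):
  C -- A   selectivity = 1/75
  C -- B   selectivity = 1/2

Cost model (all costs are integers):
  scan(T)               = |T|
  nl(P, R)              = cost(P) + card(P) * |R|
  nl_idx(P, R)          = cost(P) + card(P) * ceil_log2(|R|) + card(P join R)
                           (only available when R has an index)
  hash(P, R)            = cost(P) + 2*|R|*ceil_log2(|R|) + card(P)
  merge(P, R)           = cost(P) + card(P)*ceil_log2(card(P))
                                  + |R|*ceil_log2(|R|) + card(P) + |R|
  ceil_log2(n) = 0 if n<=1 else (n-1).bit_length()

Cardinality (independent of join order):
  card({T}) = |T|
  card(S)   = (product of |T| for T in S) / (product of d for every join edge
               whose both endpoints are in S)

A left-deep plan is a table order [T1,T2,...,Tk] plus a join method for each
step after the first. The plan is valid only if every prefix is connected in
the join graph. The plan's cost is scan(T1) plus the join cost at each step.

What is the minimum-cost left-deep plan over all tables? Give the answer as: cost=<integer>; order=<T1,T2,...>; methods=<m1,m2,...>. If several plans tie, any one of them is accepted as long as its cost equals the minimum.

Selinger DP (subsets sized 1..n):
  {C}: scan cost=100, card=100
  {A}: scan cost=150, card=150
  {B}: scan cost=120, card=120
  {AC}: card=200; try (C,nl_idx)→1400, (C,hash)→1700, (A,merge)→2250, (C,merge)→2300, (A,hash)→2600, (A,nl)→15100 …(+1); best=1400 via (C,nl_idx)
  {BC}: card=6000; try (C,hash)→1640, (B,merge)→1860, (C,merge)→1880, (B,hash)→1880, (C,nl_idx)→6960, (B,nl)→12100 …(+1); best=1640 via (C,hash)
  {ABC}: card=12000; try (B,hash)→3280, (B,merge)→4160, (A,hash)→10040, (B,nl)→25400, (A,merge)→86990, (A,nl)→901640; best=3280 via (B,hash)

cost=3280; order=A,C,B; methods=nl_idx,hash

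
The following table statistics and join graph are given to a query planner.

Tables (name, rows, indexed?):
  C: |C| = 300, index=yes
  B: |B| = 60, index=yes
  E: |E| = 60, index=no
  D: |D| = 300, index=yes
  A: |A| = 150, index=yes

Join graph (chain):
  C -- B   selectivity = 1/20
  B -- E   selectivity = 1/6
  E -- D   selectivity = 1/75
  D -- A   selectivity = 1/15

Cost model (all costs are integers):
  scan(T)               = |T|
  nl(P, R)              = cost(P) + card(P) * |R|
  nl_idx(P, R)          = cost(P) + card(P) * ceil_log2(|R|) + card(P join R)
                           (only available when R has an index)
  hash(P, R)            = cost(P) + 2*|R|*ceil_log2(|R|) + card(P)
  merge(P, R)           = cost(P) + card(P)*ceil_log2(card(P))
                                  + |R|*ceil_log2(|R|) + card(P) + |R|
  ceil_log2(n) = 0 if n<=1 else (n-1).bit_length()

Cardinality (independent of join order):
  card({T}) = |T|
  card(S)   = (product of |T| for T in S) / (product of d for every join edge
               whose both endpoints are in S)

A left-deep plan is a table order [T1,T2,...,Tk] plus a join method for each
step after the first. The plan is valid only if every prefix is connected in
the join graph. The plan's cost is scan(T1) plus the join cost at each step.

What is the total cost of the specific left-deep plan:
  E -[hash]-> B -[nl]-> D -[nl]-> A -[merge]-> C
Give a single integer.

927840

step 1: scan E: cost=60, card=60
step 2: join B via hash
    card(P join B) = 60*60/(6) = 600
    cost = 60 + 2*60*6 + 60 = 840
step 3: join D via nl
    card(P join D) = 600*300/(75) = 2400
    cost = 840 + 600*300 = 180840
step 4: join A via nl
    card(P join A) = 2400*150/(15) = 24000
    cost = 180840 + 2400*150 = 540840
step 5: join C via merge
    card(P join C) = 24000*300/(20) = 360000
    cost = 540840 + 24000*15 + 300*9 + 24000 + 300 = 927840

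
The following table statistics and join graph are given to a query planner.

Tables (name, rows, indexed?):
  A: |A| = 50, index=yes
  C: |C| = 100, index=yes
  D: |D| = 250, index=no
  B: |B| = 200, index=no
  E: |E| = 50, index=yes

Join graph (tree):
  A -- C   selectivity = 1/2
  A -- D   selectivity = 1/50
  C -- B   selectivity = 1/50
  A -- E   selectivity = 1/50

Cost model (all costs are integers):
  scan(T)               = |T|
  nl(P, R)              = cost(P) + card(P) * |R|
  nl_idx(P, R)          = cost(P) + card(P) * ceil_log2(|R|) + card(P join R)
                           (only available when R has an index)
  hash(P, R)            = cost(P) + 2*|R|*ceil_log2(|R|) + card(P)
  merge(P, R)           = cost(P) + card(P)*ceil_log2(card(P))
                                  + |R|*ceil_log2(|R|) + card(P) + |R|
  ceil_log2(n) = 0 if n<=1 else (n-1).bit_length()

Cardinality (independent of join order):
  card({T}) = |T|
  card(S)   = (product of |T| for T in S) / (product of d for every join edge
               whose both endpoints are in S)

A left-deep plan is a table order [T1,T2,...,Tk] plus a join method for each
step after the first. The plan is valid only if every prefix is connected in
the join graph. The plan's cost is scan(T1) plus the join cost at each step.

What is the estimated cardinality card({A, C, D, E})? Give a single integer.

Tables in S: A(50), C(100), D(250), E(50)
Edges inside S: A-C(d=2), A-D(d=50), A-E(d=50)
numerator = 50 * 100 * 250 * 50 = 62500000
denominator = 2 * 50 * 50 = 5000
card(S) = 62500000 / 5000 = 12500

12500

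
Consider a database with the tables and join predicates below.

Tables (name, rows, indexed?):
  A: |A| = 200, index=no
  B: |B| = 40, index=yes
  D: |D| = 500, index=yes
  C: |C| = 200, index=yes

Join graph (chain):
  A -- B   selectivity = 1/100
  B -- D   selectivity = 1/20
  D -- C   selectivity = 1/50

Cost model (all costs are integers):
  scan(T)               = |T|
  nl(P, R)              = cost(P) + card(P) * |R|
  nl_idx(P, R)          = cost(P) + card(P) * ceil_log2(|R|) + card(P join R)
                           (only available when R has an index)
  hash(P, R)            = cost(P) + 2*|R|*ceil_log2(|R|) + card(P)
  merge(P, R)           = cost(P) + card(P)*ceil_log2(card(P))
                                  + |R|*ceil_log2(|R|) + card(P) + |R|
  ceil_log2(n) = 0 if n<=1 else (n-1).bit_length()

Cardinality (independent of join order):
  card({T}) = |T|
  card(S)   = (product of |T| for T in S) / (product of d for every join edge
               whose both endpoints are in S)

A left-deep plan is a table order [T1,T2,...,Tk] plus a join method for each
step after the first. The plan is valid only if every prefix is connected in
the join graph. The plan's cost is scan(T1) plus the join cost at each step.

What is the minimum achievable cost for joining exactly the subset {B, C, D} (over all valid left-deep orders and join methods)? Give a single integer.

5600

Selinger DP over subsets of {B,C,D}:
  {B}: scan cost=40, card=40
  {D}: scan cost=500, card=500
  {C}: scan cost=200, card=200
  {BD}: card=1000; try (D,nl_idx)→1400, (B,hash)→1480, (B,nl_idx)→4500, (D,merge)→5320, (B,merge)→5780, (D,hash)→9080 …(+2); best=1400 via (D,nl_idx)
  {CD}: card=2000; try (D,nl_idx)→4000, (C,hash)→4200, (C,nl_idx)→6500, (D,merge)→7000, (C,merge)→7300, (D,hash)→9400 …(+2); best=4000 via (D,nl_idx)
  {BCD}: card=4000; try (C,hash)→5600, (B,hash)→6480, (C,nl_idx)→13400, (C,merge)→14200, (B,nl_idx)→20000, (B,merge)→28280 …(+2); best=5600 via (C,hash)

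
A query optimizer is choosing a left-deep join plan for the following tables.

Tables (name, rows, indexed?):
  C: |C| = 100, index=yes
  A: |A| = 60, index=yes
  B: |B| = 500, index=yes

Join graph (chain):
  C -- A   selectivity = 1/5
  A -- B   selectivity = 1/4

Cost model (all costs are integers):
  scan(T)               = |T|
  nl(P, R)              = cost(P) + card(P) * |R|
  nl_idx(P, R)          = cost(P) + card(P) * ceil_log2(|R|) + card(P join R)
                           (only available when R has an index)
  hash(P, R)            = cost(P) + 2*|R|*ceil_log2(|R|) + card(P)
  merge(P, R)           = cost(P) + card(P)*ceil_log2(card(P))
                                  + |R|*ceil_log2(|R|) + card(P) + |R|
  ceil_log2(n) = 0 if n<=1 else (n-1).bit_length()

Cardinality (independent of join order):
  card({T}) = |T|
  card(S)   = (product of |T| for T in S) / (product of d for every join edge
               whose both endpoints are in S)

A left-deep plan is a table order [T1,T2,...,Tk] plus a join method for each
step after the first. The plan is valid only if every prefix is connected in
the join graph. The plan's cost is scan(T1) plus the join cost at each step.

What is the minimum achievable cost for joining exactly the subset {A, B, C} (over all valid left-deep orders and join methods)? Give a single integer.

Selinger DP over subsets of {A,B,C}:
  {C}: scan cost=100, card=100
  {A}: scan cost=60, card=60
  {B}: scan cost=500, card=500
  {AC}: card=1200; try (A,hash)→920, (C,merge)→1280, (A,merge)→1320, (C,hash)→1520, (C,nl_idx)→1680, (A,nl_idx)→1900 …(+2); best=920 via (A,hash)
  {AB}: card=7500; try (A,hash)→1720, (B,merge)→5480, (A,merge)→5920, (B,nl_idx)→8100, (B,hash)→9120, (A,nl_idx)→11000 …(+2); best=1720 via (A,hash)
  {ABC}: card=150000; try (C,hash)→10620, (B,hash)→11120, (B,merge)→20320, (C,merge)→107520, (B,nl_idx)→161720, (C,nl_idx)→204220 …(+2); best=10620 via (C,hash)

10620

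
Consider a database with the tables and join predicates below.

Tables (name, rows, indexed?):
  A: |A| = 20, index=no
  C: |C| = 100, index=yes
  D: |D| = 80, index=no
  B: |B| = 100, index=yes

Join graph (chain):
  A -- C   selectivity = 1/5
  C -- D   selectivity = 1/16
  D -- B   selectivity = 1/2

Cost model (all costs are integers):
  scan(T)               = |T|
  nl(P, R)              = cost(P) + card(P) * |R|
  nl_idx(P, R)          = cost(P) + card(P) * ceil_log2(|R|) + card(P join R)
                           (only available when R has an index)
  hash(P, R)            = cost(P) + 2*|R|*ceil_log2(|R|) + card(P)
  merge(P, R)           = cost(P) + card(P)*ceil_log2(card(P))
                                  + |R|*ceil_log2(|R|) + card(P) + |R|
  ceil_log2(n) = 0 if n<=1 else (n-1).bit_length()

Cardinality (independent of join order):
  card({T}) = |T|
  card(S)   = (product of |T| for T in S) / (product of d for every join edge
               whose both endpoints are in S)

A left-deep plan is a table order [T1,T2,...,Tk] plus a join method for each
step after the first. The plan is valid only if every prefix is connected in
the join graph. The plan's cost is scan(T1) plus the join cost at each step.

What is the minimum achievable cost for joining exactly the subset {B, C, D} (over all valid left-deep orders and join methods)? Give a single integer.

Selinger DP over subsets of {B,C,D}:
  {C}: scan cost=100, card=100
  {D}: scan cost=80, card=80
  {B}: scan cost=100, card=100
  {CD}: card=500; try (C,nl_idx)→1140, (D,hash)→1320, (C,merge)→1520, (D,merge)→1540, (C,hash)→1560, (C,nl)→8080 …(+1); best=1140 via (C,nl_idx)
  {BD}: card=4000; try (D,hash)→1320, (B,merge)→1520, (D,merge)→1540, (B,hash)→1560, (B,nl_idx)→4640, (B,nl)→8080 …(+1); best=1320 via (D,hash)
  {BCD}: card=25000; try (B,hash)→3040, (C,hash)→6720, (B,merge)→6940, (B,nl_idx)→29640, (B,nl)→51140, (C,merge)→54120 …(+2); best=3040 via (B,hash)

3040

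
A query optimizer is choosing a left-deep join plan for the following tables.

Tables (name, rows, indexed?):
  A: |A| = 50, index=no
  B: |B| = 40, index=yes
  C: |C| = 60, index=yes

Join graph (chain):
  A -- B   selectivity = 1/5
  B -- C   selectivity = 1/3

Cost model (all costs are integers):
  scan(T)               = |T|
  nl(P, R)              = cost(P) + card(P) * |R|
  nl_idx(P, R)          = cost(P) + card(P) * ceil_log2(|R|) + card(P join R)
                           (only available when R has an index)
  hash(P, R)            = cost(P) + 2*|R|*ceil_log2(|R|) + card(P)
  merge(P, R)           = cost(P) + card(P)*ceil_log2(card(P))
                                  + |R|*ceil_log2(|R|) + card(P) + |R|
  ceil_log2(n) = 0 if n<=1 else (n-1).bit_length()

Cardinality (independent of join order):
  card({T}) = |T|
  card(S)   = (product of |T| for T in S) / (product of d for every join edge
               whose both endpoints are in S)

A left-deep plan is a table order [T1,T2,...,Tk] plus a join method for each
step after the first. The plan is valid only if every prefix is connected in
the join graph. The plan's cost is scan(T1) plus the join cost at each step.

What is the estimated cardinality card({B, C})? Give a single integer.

Tables in S: B(40), C(60)
Edges inside S: B-C(d=3)
numerator = 40 * 60 = 2400
denominator = 3 = 3
card(S) = 2400 / 3 = 800

800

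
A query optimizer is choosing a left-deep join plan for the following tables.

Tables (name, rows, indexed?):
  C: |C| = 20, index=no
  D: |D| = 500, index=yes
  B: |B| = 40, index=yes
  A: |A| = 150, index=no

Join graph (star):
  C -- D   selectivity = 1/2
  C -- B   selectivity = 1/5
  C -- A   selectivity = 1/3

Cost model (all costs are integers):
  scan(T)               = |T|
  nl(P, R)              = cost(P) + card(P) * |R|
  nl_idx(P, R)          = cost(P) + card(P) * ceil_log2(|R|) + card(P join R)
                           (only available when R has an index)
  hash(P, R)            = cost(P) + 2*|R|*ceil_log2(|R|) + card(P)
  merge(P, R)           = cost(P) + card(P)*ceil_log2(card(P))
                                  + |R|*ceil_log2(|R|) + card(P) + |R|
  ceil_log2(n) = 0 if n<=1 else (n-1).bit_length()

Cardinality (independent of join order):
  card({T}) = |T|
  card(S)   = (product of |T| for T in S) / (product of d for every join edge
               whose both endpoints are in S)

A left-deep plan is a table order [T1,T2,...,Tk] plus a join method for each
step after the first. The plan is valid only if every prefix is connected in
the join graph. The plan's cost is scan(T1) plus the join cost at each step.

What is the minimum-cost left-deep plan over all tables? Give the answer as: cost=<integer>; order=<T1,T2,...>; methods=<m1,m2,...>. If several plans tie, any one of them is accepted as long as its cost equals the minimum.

cost=18980; order=A,C,B,D; methods=hash,hash,hash

Selinger DP (subsets sized 1..n):
  {C}: scan cost=20, card=20
  {D}: scan cost=500, card=500
  {B}: scan cost=40, card=40
  {A}: scan cost=150, card=150
  {CD}: card=5000; try (C,hash)→1200, (D,merge)→5140, (D,nl_idx)→5200, (C,merge)→5620, (D,hash)→9040, (D,nl)→10020 …(+1); best=1200 via (C,hash)
  {BC}: card=160; try (C,hash)→280, (B,nl_idx)→300, (B,merge)→420, (C,merge)→440, (B,hash)→520, (B,nl)→820 …(+1); best=280 via (C,hash)
  {AC}: card=1000; try (C,hash)→500, (A,merge)→1490, (C,merge)→1620, (A,hash)→2440, (A,nl)→3020, (C,nl)→3150; best=500 via (C,hash)
  {BCD}: card=40000; try (B,hash)→6680, (D,merge)→6720, (D,hash)→9440, (D,nl_idx)→41720, (B,nl_idx)→71200, (B,merge)→71480 …(+2); best=6680 via (B,hash)
  {ACD}: card=250000; try (A,hash)→8600, (D,hash)→10500, (D,merge)→16500, (A,merge)→72550, (D,nl_idx)→259500, (D,nl)→500500 …(+1); best=8600 via (A,hash)
  {ABC}: card=8000; try (B,hash)→1980, (A,hash)→2840, (A,merge)→3070, (B,merge)→11780, (B,nl_idx)→14500, (A,nl)→24280 …(+1); best=1980 via (B,hash)
  {ABCD}: card=2000000; try (D,hash)→18980, (A,hash)→49080, (D,merge)→118980, (B,hash)→259080, (A,merge)→688030, (D,nl_idx)→2073980 …(+5); best=18980 via (D,hash)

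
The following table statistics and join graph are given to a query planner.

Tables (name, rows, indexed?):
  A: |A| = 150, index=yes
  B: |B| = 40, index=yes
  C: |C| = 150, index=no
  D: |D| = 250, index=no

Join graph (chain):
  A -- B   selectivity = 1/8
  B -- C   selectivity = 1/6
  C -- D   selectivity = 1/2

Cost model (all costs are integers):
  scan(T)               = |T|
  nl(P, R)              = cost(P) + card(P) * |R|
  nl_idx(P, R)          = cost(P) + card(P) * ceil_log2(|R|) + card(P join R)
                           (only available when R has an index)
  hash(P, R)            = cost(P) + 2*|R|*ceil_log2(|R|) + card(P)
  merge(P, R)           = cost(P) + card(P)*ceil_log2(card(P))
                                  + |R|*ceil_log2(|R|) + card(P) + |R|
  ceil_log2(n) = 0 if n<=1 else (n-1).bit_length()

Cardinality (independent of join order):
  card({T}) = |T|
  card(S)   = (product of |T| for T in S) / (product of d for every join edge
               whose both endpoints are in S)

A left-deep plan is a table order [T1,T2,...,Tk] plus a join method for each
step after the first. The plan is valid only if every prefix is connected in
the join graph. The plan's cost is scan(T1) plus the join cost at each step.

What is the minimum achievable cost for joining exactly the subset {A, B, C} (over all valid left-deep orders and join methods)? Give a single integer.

3930

Selinger DP over subsets of {A,B,C}:
  {A}: scan cost=150, card=150
  {B}: scan cost=40, card=40
  {C}: scan cost=150, card=150
  {AB}: card=750; try (B,hash)→780, (A,nl_idx)→1110, (A,merge)→1670, (B,merge)→1780, (B,nl_idx)→1800, (A,hash)→2480 …(+2); best=780 via (B,hash)
  {BC}: card=1000; try (B,hash)→780, (C,merge)→1670, (B,merge)→1780, (B,nl_idx)→2050, (C,hash)→2480, (C,nl)→6040 …(+1); best=780 via (B,hash)
  {ABC}: card=18750; try (C,hash)→3930, (A,hash)→4180, (C,merge)→10380, (A,merge)→13130, (A,nl_idx)→27530, (C,nl)→113280 …(+1); best=3930 via (C,hash)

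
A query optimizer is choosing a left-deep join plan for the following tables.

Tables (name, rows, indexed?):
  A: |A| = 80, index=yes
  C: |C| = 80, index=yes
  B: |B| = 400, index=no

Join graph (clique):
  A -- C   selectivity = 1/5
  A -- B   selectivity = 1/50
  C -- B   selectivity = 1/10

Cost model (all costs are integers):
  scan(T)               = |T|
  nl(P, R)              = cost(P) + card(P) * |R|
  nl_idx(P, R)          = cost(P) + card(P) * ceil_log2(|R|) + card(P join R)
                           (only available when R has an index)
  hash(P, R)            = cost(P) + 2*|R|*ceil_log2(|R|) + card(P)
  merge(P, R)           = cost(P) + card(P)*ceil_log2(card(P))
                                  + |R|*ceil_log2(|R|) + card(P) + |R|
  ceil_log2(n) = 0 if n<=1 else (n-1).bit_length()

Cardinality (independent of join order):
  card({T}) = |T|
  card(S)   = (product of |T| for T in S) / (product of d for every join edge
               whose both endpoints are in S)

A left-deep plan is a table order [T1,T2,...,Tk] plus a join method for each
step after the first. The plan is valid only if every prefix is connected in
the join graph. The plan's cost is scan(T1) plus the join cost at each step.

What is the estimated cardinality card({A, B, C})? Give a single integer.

1024

Tables in S: A(80), B(400), C(80)
Edges inside S: A-C(d=5), A-B(d=50), C-B(d=10)
numerator = 80 * 400 * 80 = 2560000
denominator = 5 * 50 * 10 = 2500
card(S) = 2560000 / 2500 = 1024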